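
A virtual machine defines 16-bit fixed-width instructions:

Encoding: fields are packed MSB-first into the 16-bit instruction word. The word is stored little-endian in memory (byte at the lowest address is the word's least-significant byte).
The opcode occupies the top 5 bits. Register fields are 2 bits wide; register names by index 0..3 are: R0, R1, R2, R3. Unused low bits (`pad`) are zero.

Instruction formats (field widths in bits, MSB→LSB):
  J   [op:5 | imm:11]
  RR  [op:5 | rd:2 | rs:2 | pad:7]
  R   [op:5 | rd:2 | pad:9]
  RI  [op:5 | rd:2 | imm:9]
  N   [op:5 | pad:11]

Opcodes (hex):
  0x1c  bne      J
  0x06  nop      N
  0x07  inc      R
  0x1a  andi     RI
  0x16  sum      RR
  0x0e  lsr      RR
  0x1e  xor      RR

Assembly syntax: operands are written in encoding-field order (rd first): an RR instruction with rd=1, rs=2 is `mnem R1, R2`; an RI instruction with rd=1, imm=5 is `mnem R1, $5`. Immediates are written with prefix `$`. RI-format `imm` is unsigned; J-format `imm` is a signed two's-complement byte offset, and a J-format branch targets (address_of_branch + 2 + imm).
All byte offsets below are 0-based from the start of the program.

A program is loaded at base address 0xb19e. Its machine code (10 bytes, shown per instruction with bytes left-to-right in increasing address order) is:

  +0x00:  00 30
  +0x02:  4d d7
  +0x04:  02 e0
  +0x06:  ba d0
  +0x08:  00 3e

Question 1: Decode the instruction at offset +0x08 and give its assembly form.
off 0x08: read 00 3e as little → 0x3e00
  op=0x3e00>>11=0x7 ⇒ inc (R)
  rd: (w>>9)&0x3=0x3 → R3

inc R3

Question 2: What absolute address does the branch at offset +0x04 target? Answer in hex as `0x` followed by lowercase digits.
@+04  little-endian(02 e0) = 0xe002
  op=0xe002>>11=0x1c ⇒ bne (J)
  imm@[10:0]=0x2 ⇒ $2
  target = base 0xb19e + off 0x04 + 2 + imm 2 = 0xb1a6

0xb1a6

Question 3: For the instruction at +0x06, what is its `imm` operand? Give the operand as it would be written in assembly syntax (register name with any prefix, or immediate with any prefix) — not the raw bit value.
+0x06: ba d0 ⇒ word 0xd0ba (little)
  top 5b → 0x1a → andi [RI]
  [10:9] rd=0 = R0
  [8:0] imm=186 = $186

$186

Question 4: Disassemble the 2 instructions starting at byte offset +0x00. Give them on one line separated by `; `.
nop; andi R3, $333

@+00  little-endian(00 30) = 0x3000
  opcode bits[15:11]=0x6: nop/N
@+02  little-endian(4d d7) = 0xd74d
  opcode bits[15:11]=0x1a: andi/RI
  rd@[10:9]=0x3 ⇒ R3
  imm@[8:0]=0x14d ⇒ $333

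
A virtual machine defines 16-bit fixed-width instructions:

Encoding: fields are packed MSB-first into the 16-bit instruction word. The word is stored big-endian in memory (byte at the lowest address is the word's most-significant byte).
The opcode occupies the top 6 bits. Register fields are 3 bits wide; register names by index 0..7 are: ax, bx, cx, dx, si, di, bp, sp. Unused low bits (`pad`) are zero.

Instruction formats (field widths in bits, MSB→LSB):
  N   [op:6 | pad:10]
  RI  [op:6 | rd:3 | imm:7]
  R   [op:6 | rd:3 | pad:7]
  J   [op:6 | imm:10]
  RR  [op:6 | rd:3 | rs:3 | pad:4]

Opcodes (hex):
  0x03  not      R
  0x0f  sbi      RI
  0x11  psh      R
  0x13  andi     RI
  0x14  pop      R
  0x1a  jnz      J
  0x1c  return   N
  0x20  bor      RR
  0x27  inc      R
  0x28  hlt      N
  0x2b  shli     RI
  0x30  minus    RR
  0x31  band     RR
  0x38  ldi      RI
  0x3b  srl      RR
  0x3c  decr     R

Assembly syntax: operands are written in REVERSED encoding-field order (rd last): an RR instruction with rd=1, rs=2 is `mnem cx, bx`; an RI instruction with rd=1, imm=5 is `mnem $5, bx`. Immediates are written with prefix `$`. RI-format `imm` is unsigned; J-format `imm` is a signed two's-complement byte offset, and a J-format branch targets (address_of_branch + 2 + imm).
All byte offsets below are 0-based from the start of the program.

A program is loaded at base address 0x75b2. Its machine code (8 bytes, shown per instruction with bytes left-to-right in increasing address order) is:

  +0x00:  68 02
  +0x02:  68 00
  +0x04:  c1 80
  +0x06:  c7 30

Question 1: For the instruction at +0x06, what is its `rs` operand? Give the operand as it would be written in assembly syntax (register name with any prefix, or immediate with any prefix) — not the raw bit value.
dx

@+06  big-endian(c7 30) = 0xc730
  op=0xc730>>10=0x31 ⇒ band (RR)
  rd@[9:7]=0x6 ⇒ bp
  rs@[6:4]=0x3 ⇒ dx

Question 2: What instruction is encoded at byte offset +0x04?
minus ax, dx

@+04  big-endian(c1 80) = 0xc180
  op=0xc180>>10=0x30 ⇒ minus (RR)
  rd: (w>>7)&0x7=0x3 → dx
  rs: (w>>4)&0x7=0x0 → ax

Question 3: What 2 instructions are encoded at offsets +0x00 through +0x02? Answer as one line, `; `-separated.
off 0x00: read 68 02 as big → 0x6802
  op=0x6802>>10=0x1a ⇒ jnz (J)
  imm@[9:0]=0x2 ⇒ $2
off 0x02: read 68 00 as big → 0x6800
  op=0x6800>>10=0x1a ⇒ jnz (J)
  imm@[9:0]=0x0 ⇒ $0

jnz $2; jnz $0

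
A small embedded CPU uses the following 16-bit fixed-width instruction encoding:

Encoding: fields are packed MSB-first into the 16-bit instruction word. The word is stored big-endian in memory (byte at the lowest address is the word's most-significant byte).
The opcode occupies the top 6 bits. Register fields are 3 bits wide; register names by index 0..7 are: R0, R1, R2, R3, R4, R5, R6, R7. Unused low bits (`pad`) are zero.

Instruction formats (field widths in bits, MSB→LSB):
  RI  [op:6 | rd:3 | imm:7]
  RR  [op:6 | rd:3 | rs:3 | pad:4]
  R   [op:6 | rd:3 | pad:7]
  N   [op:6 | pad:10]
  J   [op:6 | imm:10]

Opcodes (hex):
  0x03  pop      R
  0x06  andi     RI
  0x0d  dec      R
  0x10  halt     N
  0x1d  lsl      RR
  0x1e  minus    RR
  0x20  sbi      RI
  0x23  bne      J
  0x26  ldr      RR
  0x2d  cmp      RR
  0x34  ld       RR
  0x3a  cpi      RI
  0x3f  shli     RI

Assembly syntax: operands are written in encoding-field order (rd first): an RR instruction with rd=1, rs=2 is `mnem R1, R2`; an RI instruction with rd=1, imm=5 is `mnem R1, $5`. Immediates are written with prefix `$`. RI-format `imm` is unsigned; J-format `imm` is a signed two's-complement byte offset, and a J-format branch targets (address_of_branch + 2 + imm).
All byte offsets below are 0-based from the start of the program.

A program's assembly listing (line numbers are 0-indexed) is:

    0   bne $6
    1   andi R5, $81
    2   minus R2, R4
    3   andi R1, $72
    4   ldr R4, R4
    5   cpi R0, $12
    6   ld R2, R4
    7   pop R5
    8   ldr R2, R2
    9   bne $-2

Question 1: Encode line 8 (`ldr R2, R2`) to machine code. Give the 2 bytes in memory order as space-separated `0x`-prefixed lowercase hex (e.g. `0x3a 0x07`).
8. ldr fields op=0x26:6|rd=2:3|rs=2:3|pad=0:4 → word 9920h → 99 20

0x99 0x20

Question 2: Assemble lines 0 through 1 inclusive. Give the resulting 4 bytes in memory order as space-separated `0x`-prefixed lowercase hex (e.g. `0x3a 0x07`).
line 0 (bne): pack op=0x23:6|imm=6:10 = 0x8c06; big→ 8c 06
line 1 (andi): pack op=0x6:6|rd=5:3|imm=81:7 = 0x1ad1; big→ 1a d1

0x8c 0x06 0x1a 0xd1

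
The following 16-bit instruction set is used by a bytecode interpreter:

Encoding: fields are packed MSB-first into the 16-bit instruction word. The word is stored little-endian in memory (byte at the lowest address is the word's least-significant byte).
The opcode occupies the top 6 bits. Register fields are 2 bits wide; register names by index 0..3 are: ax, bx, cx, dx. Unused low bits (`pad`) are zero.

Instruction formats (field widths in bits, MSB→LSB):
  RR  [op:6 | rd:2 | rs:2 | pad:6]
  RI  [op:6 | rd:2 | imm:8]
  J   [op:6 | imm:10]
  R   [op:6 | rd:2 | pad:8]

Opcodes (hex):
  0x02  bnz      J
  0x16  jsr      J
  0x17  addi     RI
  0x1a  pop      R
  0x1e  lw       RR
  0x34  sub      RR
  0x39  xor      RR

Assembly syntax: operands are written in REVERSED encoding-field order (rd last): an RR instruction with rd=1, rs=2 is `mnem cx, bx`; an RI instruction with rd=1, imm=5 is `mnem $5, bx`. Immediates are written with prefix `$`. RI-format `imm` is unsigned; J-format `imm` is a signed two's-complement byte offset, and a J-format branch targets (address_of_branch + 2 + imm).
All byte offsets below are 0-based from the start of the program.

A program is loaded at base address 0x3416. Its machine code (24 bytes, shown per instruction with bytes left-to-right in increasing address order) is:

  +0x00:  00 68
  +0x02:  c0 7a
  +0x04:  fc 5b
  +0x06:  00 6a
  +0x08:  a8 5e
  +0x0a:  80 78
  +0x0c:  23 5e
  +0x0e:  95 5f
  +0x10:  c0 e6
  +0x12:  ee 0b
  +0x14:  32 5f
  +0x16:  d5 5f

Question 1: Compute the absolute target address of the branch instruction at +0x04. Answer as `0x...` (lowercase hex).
0x3418

[04] fc 5b → 0x5bfc
  opcode bits[15:10]=0x16: jsr/J
  imm: (w>>0)&0x3ff=0x3fc (s10→-4) → $-4
  target = base 0x3416 + off 0x04 + 2 + imm -4 = 0x3418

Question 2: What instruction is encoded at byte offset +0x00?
pop ax

+0x00: 00 68 ⇒ word 0x6800 (little)
  op=0x6800>>10=0x1a ⇒ pop (R)
  rd: (w>>8)&0x3=0x0 → ax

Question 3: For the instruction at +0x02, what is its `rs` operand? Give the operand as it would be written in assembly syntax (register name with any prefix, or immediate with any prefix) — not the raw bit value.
dx

off 0x02: read c0 7a as little → 0x7ac0
  top 6b → 0x1e → lw [RR]
  rd: (w>>8)&0x3=0x2 → cx
  rs: (w>>6)&0x3=0x3 → dx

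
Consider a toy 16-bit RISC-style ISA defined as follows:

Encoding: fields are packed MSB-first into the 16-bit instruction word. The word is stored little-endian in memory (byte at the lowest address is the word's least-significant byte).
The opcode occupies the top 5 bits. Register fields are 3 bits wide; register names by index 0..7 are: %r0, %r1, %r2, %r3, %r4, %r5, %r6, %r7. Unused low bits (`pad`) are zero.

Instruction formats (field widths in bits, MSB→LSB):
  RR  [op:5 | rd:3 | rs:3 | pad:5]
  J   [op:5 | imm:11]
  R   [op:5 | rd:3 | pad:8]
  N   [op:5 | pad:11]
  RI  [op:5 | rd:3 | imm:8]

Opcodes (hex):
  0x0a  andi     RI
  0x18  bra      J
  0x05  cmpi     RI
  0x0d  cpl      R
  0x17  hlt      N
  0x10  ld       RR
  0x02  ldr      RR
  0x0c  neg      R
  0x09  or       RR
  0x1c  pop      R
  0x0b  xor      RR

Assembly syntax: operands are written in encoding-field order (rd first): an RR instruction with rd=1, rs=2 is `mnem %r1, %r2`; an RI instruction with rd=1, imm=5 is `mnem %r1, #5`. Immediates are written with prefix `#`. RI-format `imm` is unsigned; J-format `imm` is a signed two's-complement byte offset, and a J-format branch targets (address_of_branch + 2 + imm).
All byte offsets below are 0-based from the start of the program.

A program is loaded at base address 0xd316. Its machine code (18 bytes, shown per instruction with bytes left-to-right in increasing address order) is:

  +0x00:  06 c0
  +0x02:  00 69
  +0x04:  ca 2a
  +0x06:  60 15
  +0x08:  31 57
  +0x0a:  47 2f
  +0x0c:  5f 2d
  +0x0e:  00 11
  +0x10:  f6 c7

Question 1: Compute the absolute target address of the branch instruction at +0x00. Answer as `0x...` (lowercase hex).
@+00  little-endian(06 c0) = 0xc006
  top 5b → 0x18 → bra [J]
  [10:0] imm=6 = #6
  target = base 0xd316 + off 0x00 + 2 + imm 6 = 0xd31e

0xd31e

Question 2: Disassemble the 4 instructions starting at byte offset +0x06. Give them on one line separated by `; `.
ldr %r5, %r3; andi %r7, #49; cmpi %r7, #71; cmpi %r5, #95

+0x06: 60 15 ⇒ word 0x1560 (little)
  top 5b → 0x2 → ldr [RR]
  [10:8] rd=5 = %r5
  [7:5] rs=3 = %r3
+0x08: 31 57 ⇒ word 0x5731 (little)
  top 5b → 0xa → andi [RI]
  [10:8] rd=7 = %r7
  [7:0] imm=49 = #49
+0x0a: 47 2f ⇒ word 0x2f47 (little)
  top 5b → 0x5 → cmpi [RI]
  [10:8] rd=7 = %r7
  [7:0] imm=71 = #71
+0x0c: 5f 2d ⇒ word 0x2d5f (little)
  top 5b → 0x5 → cmpi [RI]
  [10:8] rd=5 = %r5
  [7:0] imm=95 = #95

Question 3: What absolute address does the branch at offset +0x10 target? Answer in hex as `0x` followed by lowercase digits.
@+10  little-endian(f6 c7) = 0xc7f6
  opcode bits[15:11]=0x18: bra/J
  imm@[10:0]=0x7f6 (s11→-10) ⇒ #-10
  target = base 0xd316 + off 0x10 + 2 + imm -10 = 0xd31e

0xd31e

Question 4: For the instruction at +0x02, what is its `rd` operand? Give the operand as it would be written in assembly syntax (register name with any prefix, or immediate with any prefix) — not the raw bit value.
%r1

+0x02: 00 69 ⇒ word 0x6900 (little)
  opcode bits[15:11]=0xd: cpl/R
  [10:8] rd=1 = %r1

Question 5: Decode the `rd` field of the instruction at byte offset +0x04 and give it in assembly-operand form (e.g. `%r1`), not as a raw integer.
%r2

@+04  little-endian(ca 2a) = 0x2aca
  opcode bits[15:11]=0x5: cmpi/RI
  rd: (w>>8)&0x7=0x2 → %r2
  imm: (w>>0)&0xff=0xca → #202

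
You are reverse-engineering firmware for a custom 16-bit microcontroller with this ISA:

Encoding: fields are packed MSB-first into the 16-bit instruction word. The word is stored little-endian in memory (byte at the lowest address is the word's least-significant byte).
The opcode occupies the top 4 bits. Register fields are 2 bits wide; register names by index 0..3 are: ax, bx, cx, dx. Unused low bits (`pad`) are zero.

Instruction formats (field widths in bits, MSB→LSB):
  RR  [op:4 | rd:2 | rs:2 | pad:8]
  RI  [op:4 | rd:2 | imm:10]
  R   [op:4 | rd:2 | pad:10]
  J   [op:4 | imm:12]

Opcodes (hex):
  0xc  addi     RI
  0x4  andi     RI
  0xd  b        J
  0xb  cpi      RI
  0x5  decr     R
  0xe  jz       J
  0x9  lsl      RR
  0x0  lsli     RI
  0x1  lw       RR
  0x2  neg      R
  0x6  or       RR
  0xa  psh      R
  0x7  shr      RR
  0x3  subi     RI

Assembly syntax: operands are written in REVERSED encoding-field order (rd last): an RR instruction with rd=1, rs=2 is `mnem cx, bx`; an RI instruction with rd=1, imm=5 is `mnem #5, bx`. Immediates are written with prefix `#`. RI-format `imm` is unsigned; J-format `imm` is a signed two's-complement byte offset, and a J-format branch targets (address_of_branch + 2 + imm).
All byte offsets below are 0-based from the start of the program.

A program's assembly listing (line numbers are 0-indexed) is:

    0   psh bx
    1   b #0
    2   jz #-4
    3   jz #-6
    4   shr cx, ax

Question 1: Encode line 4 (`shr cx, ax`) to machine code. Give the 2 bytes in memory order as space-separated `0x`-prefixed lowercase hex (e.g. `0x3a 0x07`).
L4: shr op=0x7:4|rd=0:2|rs=2:2|pad=0:8 ⇒ 0x7200 ⇒ little 00 72

0x00 0x72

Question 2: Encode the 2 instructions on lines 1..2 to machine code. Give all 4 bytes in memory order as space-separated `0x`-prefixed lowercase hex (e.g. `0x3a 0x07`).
0x00 0xd0 0xfc 0xef

line 1 (b): pack op=0xd:4|imm=0:12 = 0xd000; little→ 00 d0
line 2 (jz): pack op=0xe:4|imm=-4:12 = 0xeffc; little→ fc ef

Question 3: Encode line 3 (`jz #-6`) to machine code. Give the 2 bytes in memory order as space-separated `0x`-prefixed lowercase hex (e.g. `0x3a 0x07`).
3. jz fields op=0xe:4|imm=-6:12 → word effah → fa ef

0xfa 0xef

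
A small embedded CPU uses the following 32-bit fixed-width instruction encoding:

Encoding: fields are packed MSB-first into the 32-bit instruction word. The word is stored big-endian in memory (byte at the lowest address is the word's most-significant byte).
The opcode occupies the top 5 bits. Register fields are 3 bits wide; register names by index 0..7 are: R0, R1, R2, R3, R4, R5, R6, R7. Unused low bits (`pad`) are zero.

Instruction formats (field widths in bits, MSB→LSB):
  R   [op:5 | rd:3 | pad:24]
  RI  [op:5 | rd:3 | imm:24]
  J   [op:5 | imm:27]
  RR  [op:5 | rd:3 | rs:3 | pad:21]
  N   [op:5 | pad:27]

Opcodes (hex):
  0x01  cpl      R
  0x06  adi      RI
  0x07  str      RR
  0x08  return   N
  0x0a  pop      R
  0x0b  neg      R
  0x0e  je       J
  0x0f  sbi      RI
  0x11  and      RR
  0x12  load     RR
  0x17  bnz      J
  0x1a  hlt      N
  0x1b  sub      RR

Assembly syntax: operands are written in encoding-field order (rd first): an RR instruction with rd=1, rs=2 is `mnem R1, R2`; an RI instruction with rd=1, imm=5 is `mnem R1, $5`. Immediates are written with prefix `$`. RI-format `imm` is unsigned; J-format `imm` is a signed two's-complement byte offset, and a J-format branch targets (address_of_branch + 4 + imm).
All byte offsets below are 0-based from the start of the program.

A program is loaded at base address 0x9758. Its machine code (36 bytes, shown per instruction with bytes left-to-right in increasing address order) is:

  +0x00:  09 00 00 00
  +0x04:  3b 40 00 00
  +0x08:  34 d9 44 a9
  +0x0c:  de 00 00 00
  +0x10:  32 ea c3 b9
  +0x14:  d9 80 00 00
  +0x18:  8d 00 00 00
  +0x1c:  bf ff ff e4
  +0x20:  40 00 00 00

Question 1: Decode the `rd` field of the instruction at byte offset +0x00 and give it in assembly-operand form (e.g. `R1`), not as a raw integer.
R1

@+00  big-endian(09 00 00 00) = 0x09000000
  opcode bits[31:27]=0x1: cpl/R
  rd@[26:24]=0x1 ⇒ R1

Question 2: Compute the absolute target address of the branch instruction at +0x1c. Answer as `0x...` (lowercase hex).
0x975c

[1c] bf ff ff e4 → 0xbfffffe4
  op=0xbfffffe4>>27=0x17 ⇒ bnz (J)
  imm@[26:0]=0x7ffffe4 (s27→-28) ⇒ $-28
  target = base 0x9758 + off 0x1c + 4 + imm -28 = 0x975c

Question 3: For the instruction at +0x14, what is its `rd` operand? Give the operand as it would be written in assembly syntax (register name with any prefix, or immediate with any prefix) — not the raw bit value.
+0x14: d9 80 00 00 ⇒ word 0xd9800000 (big)
  opcode bits[31:27]=0x1b: sub/RR
  rd@[26:24]=0x1 ⇒ R1
  rs@[23:21]=0x4 ⇒ R4

R1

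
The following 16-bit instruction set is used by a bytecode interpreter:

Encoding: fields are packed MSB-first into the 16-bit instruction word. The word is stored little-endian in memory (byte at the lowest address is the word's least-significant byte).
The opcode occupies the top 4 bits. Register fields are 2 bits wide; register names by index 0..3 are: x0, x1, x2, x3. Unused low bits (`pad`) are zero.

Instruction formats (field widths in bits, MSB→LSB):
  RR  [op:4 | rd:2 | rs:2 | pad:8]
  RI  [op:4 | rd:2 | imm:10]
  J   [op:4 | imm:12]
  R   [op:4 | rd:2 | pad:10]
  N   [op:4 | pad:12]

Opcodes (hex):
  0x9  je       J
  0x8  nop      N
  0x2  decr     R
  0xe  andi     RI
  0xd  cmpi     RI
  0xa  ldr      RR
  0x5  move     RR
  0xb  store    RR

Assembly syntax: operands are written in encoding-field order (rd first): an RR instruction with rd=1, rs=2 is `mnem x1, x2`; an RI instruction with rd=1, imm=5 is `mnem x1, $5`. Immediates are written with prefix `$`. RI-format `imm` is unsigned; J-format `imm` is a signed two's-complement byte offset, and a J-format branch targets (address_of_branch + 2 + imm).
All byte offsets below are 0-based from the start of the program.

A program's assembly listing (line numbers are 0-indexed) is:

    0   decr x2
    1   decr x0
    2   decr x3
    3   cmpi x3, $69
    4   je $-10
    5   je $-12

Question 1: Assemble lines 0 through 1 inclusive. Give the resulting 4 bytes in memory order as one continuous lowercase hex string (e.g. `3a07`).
00280020

0. decr fields op=0x2:4|rd=2:2|pad=0:10 → word 2800h → 00 28
1. decr fields op=0x2:4|rd=0:2|pad=0:10 → word 2000h → 00 20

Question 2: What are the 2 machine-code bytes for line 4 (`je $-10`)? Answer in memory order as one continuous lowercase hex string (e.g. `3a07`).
line 4 (je): pack op=0x9:4|imm=-10:12 = 0x9ff6; little→ f6 9f

f69f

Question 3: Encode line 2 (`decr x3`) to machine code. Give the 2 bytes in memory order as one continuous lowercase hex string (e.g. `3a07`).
002c

L2: decr op=0x2:4|rd=3:2|pad=0:10 ⇒ 0x2c00 ⇒ little 00 2c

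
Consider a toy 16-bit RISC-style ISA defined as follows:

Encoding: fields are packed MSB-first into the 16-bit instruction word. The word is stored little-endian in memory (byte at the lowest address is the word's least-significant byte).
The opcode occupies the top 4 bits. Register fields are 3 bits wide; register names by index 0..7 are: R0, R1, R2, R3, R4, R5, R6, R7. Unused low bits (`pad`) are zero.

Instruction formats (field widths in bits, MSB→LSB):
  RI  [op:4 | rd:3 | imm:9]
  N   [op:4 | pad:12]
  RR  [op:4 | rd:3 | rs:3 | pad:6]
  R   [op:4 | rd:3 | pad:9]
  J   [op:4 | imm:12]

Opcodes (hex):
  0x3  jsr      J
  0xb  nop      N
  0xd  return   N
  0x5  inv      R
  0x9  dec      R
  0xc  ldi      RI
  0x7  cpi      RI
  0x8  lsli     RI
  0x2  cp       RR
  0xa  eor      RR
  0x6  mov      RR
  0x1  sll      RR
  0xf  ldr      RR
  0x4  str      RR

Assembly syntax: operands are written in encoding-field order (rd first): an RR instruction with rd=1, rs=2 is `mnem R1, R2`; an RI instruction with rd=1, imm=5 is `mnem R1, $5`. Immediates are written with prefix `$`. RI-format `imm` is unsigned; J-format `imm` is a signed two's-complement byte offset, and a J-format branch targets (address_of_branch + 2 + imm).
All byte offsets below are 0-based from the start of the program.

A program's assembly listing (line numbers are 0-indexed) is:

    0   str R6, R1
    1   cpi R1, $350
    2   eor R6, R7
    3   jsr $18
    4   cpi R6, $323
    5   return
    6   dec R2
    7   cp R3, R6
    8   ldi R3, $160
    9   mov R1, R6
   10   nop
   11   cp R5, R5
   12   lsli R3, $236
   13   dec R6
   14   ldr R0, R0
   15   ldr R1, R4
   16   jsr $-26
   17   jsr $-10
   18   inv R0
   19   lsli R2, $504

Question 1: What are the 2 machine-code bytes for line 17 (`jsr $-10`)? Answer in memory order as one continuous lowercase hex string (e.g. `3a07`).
f63f

line 17 (jsr): pack op=0x3:4|imm=-10:12 = 0x3ff6; little→ f6 3f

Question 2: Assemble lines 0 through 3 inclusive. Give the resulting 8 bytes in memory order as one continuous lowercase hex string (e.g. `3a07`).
404c5e73c0ad1230

L0: str op=0x4:4|rd=6:3|rs=1:3|pad=0:6 ⇒ 0x4c40 ⇒ little 40 4c
L1: cpi op=0x7:4|rd=1:3|imm=350:9 ⇒ 0x735e ⇒ little 5e 73
L2: eor op=0xa:4|rd=6:3|rs=7:3|pad=0:6 ⇒ 0xadc0 ⇒ little c0 ad
L3: jsr op=0x3:4|imm=18:12 ⇒ 0x3012 ⇒ little 12 30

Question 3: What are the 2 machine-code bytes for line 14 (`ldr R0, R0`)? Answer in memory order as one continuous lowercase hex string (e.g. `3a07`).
14. ldr fields op=0xf:4|rd=0:3|rs=0:3|pad=0:6 → word f000h → 00 f0

00f0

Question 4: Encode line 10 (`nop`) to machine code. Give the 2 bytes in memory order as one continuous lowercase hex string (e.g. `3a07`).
00b0

L10: nop op=0xb:4|pad=0:12 ⇒ 0xb000 ⇒ little 00 b0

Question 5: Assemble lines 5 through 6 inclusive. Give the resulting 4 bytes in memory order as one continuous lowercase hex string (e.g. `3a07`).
5. return fields op=0xd:4|pad=0:12 → word d000h → 00 d0
6. dec fields op=0x9:4|rd=2:3|pad=0:9 → word 9400h → 00 94

00d00094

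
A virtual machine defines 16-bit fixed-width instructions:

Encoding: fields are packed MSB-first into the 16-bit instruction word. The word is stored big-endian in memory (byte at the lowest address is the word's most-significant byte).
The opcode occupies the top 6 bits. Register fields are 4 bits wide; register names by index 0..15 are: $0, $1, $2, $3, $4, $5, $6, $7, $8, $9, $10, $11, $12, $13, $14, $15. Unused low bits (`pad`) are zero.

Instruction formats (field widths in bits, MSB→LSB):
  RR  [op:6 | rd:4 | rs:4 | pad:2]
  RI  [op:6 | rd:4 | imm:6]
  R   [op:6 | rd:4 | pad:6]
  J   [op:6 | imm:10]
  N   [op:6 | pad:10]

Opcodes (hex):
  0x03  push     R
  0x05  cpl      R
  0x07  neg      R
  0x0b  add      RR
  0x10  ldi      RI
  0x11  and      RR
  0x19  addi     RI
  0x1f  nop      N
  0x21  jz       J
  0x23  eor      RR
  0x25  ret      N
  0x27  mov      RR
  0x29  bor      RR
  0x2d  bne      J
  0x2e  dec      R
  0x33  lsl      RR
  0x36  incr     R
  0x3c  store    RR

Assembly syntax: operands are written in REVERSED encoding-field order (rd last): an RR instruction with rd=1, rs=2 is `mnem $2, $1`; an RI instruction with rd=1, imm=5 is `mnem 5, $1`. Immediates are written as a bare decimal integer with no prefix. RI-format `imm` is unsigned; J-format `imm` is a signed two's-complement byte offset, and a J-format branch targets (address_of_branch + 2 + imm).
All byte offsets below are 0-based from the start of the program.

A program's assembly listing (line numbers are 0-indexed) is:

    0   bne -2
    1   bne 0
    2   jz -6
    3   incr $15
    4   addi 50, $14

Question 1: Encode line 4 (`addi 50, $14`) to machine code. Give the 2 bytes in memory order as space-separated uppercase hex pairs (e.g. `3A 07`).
line 4 (addi): pack op=0x19:6|rd=14:4|imm=50:6 = 0x67b2; big→ 67 b2

67 B2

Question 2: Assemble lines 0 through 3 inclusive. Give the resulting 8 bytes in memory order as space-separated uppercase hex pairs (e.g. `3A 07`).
B7 FE B4 00 87 FA DB C0

line 0 (bne): pack op=0x2d:6|imm=-2:10 = 0xb7fe; big→ b7 fe
line 1 (bne): pack op=0x2d:6|imm=0:10 = 0xb400; big→ b4 00
line 2 (jz): pack op=0x21:6|imm=-6:10 = 0x87fa; big→ 87 fa
line 3 (incr): pack op=0x36:6|rd=15:4|pad=0:6 = 0xdbc0; big→ db c0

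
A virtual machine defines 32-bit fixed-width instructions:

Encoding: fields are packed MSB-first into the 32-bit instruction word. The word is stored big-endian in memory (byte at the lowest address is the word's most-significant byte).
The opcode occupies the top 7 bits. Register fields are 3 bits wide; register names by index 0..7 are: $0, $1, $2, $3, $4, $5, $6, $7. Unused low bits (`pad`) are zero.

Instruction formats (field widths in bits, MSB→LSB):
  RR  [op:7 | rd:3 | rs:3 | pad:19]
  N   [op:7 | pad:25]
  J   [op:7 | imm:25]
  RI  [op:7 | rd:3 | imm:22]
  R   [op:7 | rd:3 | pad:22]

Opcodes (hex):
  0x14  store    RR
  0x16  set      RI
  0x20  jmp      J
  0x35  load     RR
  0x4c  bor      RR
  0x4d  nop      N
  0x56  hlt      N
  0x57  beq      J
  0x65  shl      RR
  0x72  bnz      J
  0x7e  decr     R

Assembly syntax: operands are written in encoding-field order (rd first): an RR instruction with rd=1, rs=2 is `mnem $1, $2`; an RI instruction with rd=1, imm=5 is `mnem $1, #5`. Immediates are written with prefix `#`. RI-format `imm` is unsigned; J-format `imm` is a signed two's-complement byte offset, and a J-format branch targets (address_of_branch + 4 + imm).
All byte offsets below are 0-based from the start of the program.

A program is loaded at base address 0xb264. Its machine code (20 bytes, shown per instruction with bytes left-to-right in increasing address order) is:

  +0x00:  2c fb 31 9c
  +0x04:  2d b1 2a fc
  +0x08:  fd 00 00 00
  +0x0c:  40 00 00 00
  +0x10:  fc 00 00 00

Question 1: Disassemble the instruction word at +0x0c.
jmp #0

@+0c  big-endian(40 00 00 00) = 0x40000000
  top 7b → 0x20 → jmp [J]
  imm: (w>>0)&0x1ffffff=0x0 → #0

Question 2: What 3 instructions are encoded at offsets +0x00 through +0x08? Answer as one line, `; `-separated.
set $3, #3879324; set $6, #3222268; decr $4

+0x00: 2c fb 31 9c ⇒ word 0x2cfb319c (big)
  opcode bits[31:25]=0x16: set/RI
  rd@[24:22]=0x3 ⇒ $3
  imm@[21:0]=0x3b319c ⇒ #3879324
+0x04: 2d b1 2a fc ⇒ word 0x2db12afc (big)
  opcode bits[31:25]=0x16: set/RI
  rd@[24:22]=0x6 ⇒ $6
  imm@[21:0]=0x312afc ⇒ #3222268
+0x08: fd 00 00 00 ⇒ word 0xfd000000 (big)
  opcode bits[31:25]=0x7e: decr/R
  rd@[24:22]=0x4 ⇒ $4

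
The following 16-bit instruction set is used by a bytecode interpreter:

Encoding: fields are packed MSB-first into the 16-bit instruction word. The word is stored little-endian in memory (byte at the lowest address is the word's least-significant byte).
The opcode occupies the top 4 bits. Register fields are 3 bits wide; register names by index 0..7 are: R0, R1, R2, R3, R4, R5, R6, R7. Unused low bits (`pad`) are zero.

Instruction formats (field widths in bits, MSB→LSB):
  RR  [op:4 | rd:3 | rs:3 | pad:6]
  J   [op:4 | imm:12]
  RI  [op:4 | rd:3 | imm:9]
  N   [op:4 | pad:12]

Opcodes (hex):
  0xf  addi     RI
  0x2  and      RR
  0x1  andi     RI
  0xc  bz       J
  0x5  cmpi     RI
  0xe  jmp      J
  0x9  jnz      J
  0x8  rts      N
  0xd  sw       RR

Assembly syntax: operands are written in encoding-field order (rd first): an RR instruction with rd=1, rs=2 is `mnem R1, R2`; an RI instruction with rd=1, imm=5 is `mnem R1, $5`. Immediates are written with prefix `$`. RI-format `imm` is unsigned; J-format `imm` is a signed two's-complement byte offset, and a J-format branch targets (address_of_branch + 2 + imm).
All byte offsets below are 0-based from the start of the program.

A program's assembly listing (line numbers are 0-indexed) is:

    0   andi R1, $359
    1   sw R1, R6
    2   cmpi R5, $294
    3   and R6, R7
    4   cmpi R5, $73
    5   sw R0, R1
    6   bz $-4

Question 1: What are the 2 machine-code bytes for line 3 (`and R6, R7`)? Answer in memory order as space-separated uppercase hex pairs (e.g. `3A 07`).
line 3 (and): pack op=0x2:4|rd=6:3|rs=7:3|pad=0:6 = 0x2dc0; little→ c0 2d

C0 2D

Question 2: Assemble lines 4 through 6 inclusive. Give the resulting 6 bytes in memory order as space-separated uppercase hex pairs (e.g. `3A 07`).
line 4 (cmpi): pack op=0x5:4|rd=5:3|imm=73:9 = 0x5a49; little→ 49 5a
line 5 (sw): pack op=0xd:4|rd=0:3|rs=1:3|pad=0:6 = 0xd040; little→ 40 d0
line 6 (bz): pack op=0xc:4|imm=-4:12 = 0xcffc; little→ fc cf

49 5A 40 D0 FC CF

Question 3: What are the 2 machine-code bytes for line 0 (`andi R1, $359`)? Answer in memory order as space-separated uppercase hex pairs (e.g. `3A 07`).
67 13

L0: andi op=0x1:4|rd=1:3|imm=359:9 ⇒ 0x1367 ⇒ little 67 13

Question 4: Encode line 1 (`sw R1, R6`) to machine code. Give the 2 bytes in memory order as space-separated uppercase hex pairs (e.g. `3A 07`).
80 D3

1. sw fields op=0xd:4|rd=1:3|rs=6:3|pad=0:6 → word d380h → 80 d3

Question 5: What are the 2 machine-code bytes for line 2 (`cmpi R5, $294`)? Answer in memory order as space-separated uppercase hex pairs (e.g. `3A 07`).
line 2 (cmpi): pack op=0x5:4|rd=5:3|imm=294:9 = 0x5b26; little→ 26 5b

26 5B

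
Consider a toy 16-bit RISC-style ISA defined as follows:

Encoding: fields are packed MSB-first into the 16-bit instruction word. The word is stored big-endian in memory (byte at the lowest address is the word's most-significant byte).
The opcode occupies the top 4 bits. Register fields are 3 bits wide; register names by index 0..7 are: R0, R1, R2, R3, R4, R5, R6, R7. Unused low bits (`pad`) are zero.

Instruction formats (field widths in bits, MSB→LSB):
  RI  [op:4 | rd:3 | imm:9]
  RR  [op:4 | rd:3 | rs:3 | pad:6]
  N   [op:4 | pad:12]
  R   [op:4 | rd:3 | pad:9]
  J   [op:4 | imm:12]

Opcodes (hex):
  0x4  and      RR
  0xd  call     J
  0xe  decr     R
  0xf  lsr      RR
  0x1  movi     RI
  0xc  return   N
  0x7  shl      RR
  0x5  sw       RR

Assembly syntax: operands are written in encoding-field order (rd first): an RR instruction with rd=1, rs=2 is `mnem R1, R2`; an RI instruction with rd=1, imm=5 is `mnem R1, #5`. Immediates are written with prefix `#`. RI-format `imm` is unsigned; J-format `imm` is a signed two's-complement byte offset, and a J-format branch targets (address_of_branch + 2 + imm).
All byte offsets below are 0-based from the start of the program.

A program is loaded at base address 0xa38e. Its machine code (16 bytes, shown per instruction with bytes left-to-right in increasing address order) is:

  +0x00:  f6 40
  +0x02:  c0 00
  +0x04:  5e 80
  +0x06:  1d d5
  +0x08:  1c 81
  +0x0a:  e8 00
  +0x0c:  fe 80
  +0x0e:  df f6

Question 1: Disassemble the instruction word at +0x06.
movi R6, #469

+0x06: 1d d5 ⇒ word 0x1dd5 (big)
  top 4b → 0x1 → movi [RI]
  rd@[11:9]=0x6 ⇒ R6
  imm@[8:0]=0x1d5 ⇒ #469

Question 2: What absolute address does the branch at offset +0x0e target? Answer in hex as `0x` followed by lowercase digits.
@+0e  big-endian(df f6) = 0xdff6
  op=0xdff6>>12=0xd ⇒ call (J)
  [11:0] imm=4086 (s12→-10) = #-10
  target = base 0xa38e + off 0x0e + 2 + imm -10 = 0xa394

0xa394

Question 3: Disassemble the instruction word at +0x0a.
decr R4

off 0x0a: read e8 00 as big → 0xe800
  op=0xe800>>12=0xe ⇒ decr (R)
  rd@[11:9]=0x4 ⇒ R4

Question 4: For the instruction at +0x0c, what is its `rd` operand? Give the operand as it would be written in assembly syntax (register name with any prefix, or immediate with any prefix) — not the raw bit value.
R7

[0c] fe 80 → 0xfe80
  top 4b → 0xf → lsr [RR]
  rd: (w>>9)&0x7=0x7 → R7
  rs: (w>>6)&0x7=0x2 → R2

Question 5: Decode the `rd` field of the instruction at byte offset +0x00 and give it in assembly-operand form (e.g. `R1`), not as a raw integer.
+0x00: f6 40 ⇒ word 0xf640 (big)
  op=0xf640>>12=0xf ⇒ lsr (RR)
  rd@[11:9]=0x3 ⇒ R3
  rs@[8:6]=0x1 ⇒ R1

R3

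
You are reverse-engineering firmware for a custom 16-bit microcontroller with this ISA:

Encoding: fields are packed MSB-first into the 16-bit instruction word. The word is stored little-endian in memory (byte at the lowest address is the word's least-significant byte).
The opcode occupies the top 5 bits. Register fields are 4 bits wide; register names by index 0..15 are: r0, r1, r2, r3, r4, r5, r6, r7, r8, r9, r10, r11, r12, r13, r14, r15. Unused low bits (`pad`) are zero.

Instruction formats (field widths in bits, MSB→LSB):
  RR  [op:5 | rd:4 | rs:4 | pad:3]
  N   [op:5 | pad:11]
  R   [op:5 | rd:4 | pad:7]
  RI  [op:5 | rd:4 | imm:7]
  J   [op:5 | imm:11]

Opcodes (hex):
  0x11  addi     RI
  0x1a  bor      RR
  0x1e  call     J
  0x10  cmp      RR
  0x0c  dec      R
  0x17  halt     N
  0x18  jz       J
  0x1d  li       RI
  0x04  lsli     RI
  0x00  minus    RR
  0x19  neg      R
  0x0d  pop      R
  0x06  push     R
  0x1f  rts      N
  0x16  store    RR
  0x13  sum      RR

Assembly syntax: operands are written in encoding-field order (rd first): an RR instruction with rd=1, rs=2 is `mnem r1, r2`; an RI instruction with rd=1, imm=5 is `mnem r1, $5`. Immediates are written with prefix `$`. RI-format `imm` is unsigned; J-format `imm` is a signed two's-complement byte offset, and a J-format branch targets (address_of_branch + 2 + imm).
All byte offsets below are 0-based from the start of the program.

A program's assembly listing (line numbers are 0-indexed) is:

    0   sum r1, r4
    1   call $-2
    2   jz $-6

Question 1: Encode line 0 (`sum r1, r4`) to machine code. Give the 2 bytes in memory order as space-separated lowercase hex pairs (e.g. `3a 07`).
line 0 (sum): pack op=0x13:5|rd=1:4|rs=4:4|pad=0:3 = 0x98a0; little→ a0 98

a0 98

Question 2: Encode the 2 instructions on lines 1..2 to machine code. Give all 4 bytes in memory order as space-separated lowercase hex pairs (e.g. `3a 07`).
1. call fields op=0x1e:5|imm=-2:11 → word f7feh → fe f7
2. jz fields op=0x18:5|imm=-6:11 → word c7fah → fa c7

fe f7 fa c7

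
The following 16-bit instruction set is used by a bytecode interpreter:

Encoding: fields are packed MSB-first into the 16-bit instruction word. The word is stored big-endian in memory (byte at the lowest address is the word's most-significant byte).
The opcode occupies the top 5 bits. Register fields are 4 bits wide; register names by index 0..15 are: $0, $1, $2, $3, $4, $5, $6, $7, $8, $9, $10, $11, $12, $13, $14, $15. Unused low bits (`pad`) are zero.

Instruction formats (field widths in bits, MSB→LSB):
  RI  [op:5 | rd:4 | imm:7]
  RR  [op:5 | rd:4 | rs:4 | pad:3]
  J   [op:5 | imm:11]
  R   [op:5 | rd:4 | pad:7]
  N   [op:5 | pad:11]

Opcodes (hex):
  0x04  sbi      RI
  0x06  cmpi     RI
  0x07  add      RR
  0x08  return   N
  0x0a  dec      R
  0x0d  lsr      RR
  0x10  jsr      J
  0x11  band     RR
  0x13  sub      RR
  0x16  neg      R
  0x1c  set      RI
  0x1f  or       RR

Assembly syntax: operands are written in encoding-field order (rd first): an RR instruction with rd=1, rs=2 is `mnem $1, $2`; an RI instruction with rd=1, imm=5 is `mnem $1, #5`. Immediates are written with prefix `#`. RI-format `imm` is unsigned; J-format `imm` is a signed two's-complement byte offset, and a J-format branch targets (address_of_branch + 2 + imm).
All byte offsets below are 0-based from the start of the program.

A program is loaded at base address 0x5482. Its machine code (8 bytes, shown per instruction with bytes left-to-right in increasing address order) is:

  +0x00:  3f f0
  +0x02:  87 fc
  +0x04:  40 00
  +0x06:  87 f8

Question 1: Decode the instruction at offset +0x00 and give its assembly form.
add $15, $14

+0x00: 3f f0 ⇒ word 0x3ff0 (big)
  top 5b → 0x7 → add [RR]
  rd@[10:7]=0xf ⇒ $15
  rs@[6:3]=0xe ⇒ $14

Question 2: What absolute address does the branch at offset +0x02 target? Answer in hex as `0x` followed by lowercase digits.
0x5482

[02] 87 fc → 0x87fc
  op=0x87fc>>11=0x10 ⇒ jsr (J)
  imm: (w>>0)&0x7ff=0x7fc (s11→-4) → #-4
  target = base 0x5482 + off 0x02 + 2 + imm -4 = 0x5482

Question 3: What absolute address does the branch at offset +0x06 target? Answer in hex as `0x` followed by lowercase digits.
0x5482

+0x06: 87 f8 ⇒ word 0x87f8 (big)
  op=0x87f8>>11=0x10 ⇒ jsr (J)
  imm@[10:0]=0x7f8 (s11→-8) ⇒ #-8
  target = base 0x5482 + off 0x06 + 2 + imm -8 = 0x5482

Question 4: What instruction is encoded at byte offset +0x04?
@+04  big-endian(40 00) = 0x4000
  opcode bits[15:11]=0x8: return/N

return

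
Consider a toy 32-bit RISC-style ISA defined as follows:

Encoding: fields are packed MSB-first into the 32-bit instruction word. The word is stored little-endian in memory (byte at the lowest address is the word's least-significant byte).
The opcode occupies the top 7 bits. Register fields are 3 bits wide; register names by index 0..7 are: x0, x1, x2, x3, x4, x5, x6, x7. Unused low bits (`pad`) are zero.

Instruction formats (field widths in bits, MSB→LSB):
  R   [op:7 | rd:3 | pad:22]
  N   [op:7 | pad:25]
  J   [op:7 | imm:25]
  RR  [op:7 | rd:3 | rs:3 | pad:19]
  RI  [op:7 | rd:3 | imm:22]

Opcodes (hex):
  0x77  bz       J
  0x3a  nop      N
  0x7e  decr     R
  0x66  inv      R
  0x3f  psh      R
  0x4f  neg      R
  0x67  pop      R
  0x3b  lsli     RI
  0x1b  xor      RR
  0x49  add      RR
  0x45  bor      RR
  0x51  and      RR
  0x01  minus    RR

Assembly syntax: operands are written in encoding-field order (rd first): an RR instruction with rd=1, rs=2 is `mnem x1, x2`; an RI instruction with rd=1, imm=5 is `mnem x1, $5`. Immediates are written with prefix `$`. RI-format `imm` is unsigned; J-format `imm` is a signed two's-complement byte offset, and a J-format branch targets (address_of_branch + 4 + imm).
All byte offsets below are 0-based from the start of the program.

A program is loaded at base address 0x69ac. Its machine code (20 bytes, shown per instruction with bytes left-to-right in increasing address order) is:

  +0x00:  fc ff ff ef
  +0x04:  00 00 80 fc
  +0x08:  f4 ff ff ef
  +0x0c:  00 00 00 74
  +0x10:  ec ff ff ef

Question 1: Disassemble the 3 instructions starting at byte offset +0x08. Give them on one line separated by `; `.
bz $-12; nop; bz $-20

+0x08: f4 ff ff ef ⇒ word 0xeffffff4 (little)
  opcode bits[31:25]=0x77: bz/J
  imm@[24:0]=0x1fffff4 (s25→-12) ⇒ $-12
+0x0c: 00 00 00 74 ⇒ word 0x74000000 (little)
  opcode bits[31:25]=0x3a: nop/N
+0x10: ec ff ff ef ⇒ word 0xefffffec (little)
  opcode bits[31:25]=0x77: bz/J
  imm@[24:0]=0x1ffffec (s25→-20) ⇒ $-20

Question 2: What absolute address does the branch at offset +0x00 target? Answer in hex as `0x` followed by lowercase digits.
@+00  little-endian(fc ff ff ef) = 0xeffffffc
  top 7b → 0x77 → bz [J]
  imm@[24:0]=0x1fffffc (s25→-4) ⇒ $-4
  target = base 0x69ac + off 0x00 + 4 + imm -4 = 0x69ac

0x69ac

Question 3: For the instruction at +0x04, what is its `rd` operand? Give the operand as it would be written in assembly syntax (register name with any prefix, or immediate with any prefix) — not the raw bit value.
off 0x04: read 00 00 80 fc as little → 0xfc800000
  opcode bits[31:25]=0x7e: decr/R
  rd: (w>>22)&0x7=0x2 → x2

x2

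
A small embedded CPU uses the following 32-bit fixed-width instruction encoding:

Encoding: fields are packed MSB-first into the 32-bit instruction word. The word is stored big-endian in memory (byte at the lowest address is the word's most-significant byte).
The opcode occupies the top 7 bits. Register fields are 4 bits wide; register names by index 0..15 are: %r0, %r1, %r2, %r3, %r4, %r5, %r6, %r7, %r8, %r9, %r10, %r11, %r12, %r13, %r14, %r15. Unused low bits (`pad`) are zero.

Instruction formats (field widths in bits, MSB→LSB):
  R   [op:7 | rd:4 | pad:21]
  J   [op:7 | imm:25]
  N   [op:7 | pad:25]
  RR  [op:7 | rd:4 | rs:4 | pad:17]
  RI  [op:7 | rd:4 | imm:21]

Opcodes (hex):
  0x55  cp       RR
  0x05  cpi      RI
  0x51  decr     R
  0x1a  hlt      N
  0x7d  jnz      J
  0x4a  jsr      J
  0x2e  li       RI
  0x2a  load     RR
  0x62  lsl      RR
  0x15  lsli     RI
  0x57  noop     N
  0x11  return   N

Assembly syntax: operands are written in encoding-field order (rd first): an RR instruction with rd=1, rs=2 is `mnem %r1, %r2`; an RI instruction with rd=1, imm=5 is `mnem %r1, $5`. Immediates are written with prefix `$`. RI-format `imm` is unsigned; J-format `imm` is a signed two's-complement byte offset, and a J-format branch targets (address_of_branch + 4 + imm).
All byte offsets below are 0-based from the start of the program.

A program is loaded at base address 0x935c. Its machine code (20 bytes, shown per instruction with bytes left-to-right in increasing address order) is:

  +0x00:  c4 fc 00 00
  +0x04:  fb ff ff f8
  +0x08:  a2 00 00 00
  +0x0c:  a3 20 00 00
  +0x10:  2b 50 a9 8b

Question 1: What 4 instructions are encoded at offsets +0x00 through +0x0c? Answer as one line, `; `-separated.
lsl %r7, %r14; jnz $-8; decr %r0; decr %r9

+0x00: c4 fc 00 00 ⇒ word 0xc4fc0000 (big)
  op=0xc4fc0000>>25=0x62 ⇒ lsl (RR)
  [24:21] rd=7 = %r7
  [20:17] rs=14 = %r14
+0x04: fb ff ff f8 ⇒ word 0xfbfffff8 (big)
  op=0xfbfffff8>>25=0x7d ⇒ jnz (J)
  [24:0] imm=33554424 (s25→-8) = $-8
+0x08: a2 00 00 00 ⇒ word 0xa2000000 (big)
  op=0xa2000000>>25=0x51 ⇒ decr (R)
  [24:21] rd=0 = %r0
+0x0c: a3 20 00 00 ⇒ word 0xa3200000 (big)
  op=0xa3200000>>25=0x51 ⇒ decr (R)
  [24:21] rd=9 = %r9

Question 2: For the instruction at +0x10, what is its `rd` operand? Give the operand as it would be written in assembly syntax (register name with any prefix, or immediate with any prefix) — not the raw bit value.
%r10

off 0x10: read 2b 50 a9 8b as big → 0x2b50a98b
  top 7b → 0x15 → lsli [RI]
  rd@[24:21]=0xa ⇒ %r10
  imm@[20:0]=0x10a98b ⇒ $1091979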